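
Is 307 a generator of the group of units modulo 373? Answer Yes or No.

φ(373) = 373 − 1 = 372 = 2^2 · 3 · 31.
An element g generates (Z/373Z)^× iff g^(372/q) ≢ 1 (mod 373) for each prime q ∈ {2, 3, 31}.
307^186 ≡ 1 (mod 373)  [q = 2: ≡ 1 ✗]
307^124 ≡ 284 (mod 373)  [q = 3: ≢ 1 ✓]
307^12 ≡ 318 (mod 373)  [q = 31: ≢ 1 ✓]
The check at q = 2 fails, so 307 generates a proper subgroup.

No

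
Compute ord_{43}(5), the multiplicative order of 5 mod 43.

42

The order of 5 must divide φ(43) = 43 − 1 = 42 = 2 · 3 · 7.
Divisors of 42: 1, 2, 3, 6, 7, 14, 21, 42.
Check 5^d mod 43 for each divisor in increasing order:
5^1 ≡ 5 (mod 43)
5^2 ≡ 25 (mod 43)
5^3 ≡ 39 (mod 43)
5^6 ≡ 16 (mod 43)
5^7 ≡ 37 (mod 43)
5^14 ≡ 36 (mod 43)
5^21 ≡ 42 (mod 43)
5^42 ≡ 1 (mod 43) ✓
The smallest such exponent is 42, so the order of 5 is 42.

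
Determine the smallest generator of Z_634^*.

3

φ(634) = φ(2)·φ(317) = 1·316 = 316 = 2^2 · 79.
Test candidates g = 2, 3, … against the prime factors q ∈ {2, 79} of φ(634): g is a generator iff g^(316/q) ≢ 1 for every such q.
g = 2: gcd(2, 634) = 2 > 1, not a unit — skip.
g = 3: 3^158 ≡ 633; 3^4 ≡ 81 — none is 1, so 3 is a primitive root.
The smallest primitive root modulo 634 is 3.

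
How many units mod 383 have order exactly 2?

φ(383) = 383 − 1 = 382 = 2 · 191.
(Z/383Z)^× is cyclic (|G| = 382); a cyclic group of order m has exactly φ(d) elements of each order d | m, and none otherwise.
2 | 382, and φ(2) = 2 − 1 = 1.

1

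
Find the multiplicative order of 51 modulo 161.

66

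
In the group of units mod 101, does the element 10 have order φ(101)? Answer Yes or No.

φ(101) = 101 − 1 = 100 = 2^2 · 5^2.
It suffices to check that the order of 10 is not a proper divisor of 100: compute 10^(100/q) for q ∈ {2, 5}.
10^50 ≡ 100 (mod 101)  [q = 2: ≢ 1 ✓]
10^20 ≡ 1 (mod 101)  [q = 5: ≡ 1 ✗]
Since 10^20 ≡ 1, the order of 10 divides 20 < 100, so 10 is not a primitive root.

No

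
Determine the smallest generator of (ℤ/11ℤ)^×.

φ(11) = 11 − 1 = 10 = 2 · 5.
g is a primitive root iff g^(10/q) ≢ 1 (mod 11) for each prime q ∈ {2, 5}.
g = 2: 2^5 ≡ 10; 2^2 ≡ 4 — none is 1, so 2 is a primitive root.
The smallest primitive root modulo 11 is 2.

2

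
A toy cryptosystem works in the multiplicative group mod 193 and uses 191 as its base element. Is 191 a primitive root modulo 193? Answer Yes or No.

No

φ(193) = 193 − 1 = 192 = 2^6 · 3.
An element g generates (Z/193Z)^× iff g^(192/q) ≢ 1 (mod 193) for each prime q ∈ {2, 3}.
191^96 ≡ 1 (mod 193)  [q = 2: ≡ 1 ✗]
191^64 ≡ 84 (mod 193)  [q = 3: ≢ 1 ✓]
191^96 ≡ 1 shows ord(191) | 96, strictly less than φ(193); not a primitive root.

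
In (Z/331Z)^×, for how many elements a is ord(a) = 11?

10

φ(331) = 331 − 1 = 330 = 2 · 3 · 5 · 11.
(Z/331Z)^× is cyclic (|G| = 330); a cyclic group of order m has exactly φ(d) elements of each order d | m, and none otherwise.
11 | 330, and φ(11) = 11 − 1 = 10.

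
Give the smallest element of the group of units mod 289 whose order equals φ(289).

3

φ(289) = φ(17^2) = 17·(17−1) = 272 = 2^4 · 17.
Test candidates g = 2, 3, … against the prime factors q ∈ {2, 17} of φ(289): g is a generator iff g^(272/q) ≢ 1 for every such q.
g = 2: 2^136 ≡ 1 — hits 1, so not a primitive root.
g = 3: 3^136 ≡ 288; 3^16 ≡ 171 — none is 1, so 3 is a primitive root.
The smallest primitive root modulo 289 is 3.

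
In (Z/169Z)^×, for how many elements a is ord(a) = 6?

φ(169) = φ(13^2) = 13·(13−1) = 156 = 2^2 · 3 · 13.
In a cyclic group of order 156, there are φ(d) elements of order d for each divisor d of 156, and zero for non-divisors.
6 = 2 · 3 divides 156, and φ(6) = 2.

2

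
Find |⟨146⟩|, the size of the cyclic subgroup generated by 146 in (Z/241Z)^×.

ord(146) | φ(241) = 241 − 1 = 240 = 2^4 · 3 · 5.
Divisors of 240: 1, 2, 3, 4, 5, 6, 8, 10, 12, 15, 16, 20, 24, 30, 40, 48, 60, 80, 120, 240.
Compute 146^d (mod 241) for the divisors d until we hit 1:
146^1 ≡ 146
146^2 ≡ 108
146^3 ≡ 103
146^4 ≡ 96
146^5 ≡ 38
146^6 ≡ 5
146^8 ≡ 58
146^10 ≡ 239
146^12 ≡ 25
146^15 ≡ 165
146^16 ≡ 231
146^20 ≡ 4
146^24 ≡ 143
146^30 ≡ 233
146^40 ≡ 16
146^48 ≡ 205
146^60 ≡ 64
146^80 ≡ 15
146^120 ≡ 240
146^240 ≡ 1
So ord_241(146) = 240.

240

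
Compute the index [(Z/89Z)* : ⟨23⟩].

1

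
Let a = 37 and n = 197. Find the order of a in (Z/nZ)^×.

49

By Lagrange's theorem, ord_197(37) divides φ(197) = 197 − 1 = 196 = 2^2 · 7^2.
Divisors of 196: 1, 2, 4, 7, 14, 28, 49, 98, 196.
Evaluate successive powers at the divisors of 196:
37^1 ≡ 37 (mod 197)
37^2 ≡ 187 (mod 197)
37^4 ≡ 100 (mod 197)
37^7 ≡ 36 (mod 197)
37^14 ≡ 114 (mod 197)
37^28 ≡ 191 (mod 197)
37^49 ≡ 1 (mod 197) ✓
So ord_197(37) = 49.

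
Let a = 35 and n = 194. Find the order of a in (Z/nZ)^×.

Since 35 ∈ (Z/194Z)^×, its order divides φ(194) = φ(2)·φ(97) = 1·96 = 96 = 2^5 · 3.
Divisors of 96: 1, 2, 3, 4, 6, 8, 12, 16, 24, 32, 48, 96.
Evaluate successive powers at the divisors of 96:
35^1 ≡ 35 (mod 194)
35^2 ≡ 61 (mod 194)
35^3 ≡ 1 (mod 194) ✓
Hence ord(35) = 3.

3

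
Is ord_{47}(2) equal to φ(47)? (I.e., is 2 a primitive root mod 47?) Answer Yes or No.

φ(47) = 47 − 1 = 46 = 2 · 23.
Test 2^(46/q) mod 47 for each prime factor q of 46:
2^23 ≡ 1 (mod 47)  [q = 2: ≡ 1 ✗]
2^2 ≡ 4 (mod 47)  [q = 23: ≢ 1 ✓]
Since 2^23 ≡ 1, the order of 2 divides 23 < 46, so 2 is not a primitive root.

No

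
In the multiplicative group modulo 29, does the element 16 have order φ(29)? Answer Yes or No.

No

φ(29) = 29 − 1 = 28 = 2^2 · 7.
Test 16^(28/q) mod 29 for each prime factor q of 28:
16^14 ≡ 1 (mod 29)  [q = 2: ≡ 1 ✗]
16^4 ≡ 25 (mod 29)  [q = 7: ≢ 1 ✓]
16^14 ≡ 1 shows ord(16) | 14, strictly less than φ(29); not a primitive root.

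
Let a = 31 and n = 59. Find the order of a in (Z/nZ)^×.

58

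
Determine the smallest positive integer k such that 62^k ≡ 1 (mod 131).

13

Since 62 ∈ (Z/131Z)^×, its order divides φ(131) = 131 − 1 = 130 = 2 · 5 · 13.
Divisors of 130: 1, 2, 5, 10, 13, 26, 65, 130.
Check 62^d mod 131 for each divisor in increasing order:
62^1 ≡ 62 (mod 131)
62^2 ≡ 45 (mod 131)
62^5 ≡ 52 (mod 131)
62^10 ≡ 84 (mod 131)
62^13 ≡ 1 (mod 131) ✓
Therefore the multiplicative order of 62 modulo 131 is 13.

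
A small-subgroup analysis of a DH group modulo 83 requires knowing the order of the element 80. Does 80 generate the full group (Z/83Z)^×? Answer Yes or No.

Yes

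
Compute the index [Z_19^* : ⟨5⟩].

ord(5) | φ(19) = 19 − 1 = 18 = 2 · 3^2.
Divisors of 18: 1, 2, 3, 6, 9, 18.
Evaluate successive powers at the divisors of 18:
5^1 ≡ 5 (mod 19)
5^2 ≡ 6 (mod 19)
5^3 ≡ 11 (mod 19)
5^6 ≡ 7 (mod 19)
5^9 ≡ 1 (mod 19) ✓
Thus |⟨5⟩| = ord(5) = 9.
Index = |(Z/19Z)^×| / |⟨5⟩| = 18 / 9 = 2.

2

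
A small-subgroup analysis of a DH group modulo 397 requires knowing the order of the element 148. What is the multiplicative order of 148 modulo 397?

198

By Lagrange's theorem, ord_397(148) divides φ(397) = 397 − 1 = 396 = 2^2 · 3^2 · 11.
Divisors of 396: 1, 2, 3, 4, 6, 9, 11, 12, 18, 22, 33, 36, 44, 66, 99, 132, 198, 396.
Compute 148^d (mod 397) for the divisors d until we hit 1:
148^1 ≡ 148 (mod 397)
148^2 ≡ 69 (mod 397)
148^3 ≡ 287 (mod 397)
148^4 ≡ 394 (mod 397)
148^6 ≡ 190 (mod 397)
148^9 ≡ 141 (mod 397)
148^11 ≡ 201 (mod 397)
148^12 ≡ 370 (mod 397)
148^18 ≡ 31 (mod 397)
148^22 ≡ 304 (mod 397)
148^33 ≡ 363 (mod 397)
148^36 ≡ 167 (mod 397)
148^44 ≡ 312 (mod 397)
148^66 ≡ 362 (mod 397)
148^99 ≡ 396 (mod 397)
148^132 ≡ 34 (mod 397)
148^198 ≡ 1 (mod 397) ✓
So ord_397(148) = 198.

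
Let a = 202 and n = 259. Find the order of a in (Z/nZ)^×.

36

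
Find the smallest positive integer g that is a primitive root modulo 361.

2

φ(361) = φ(19^2) = 19·(19−1) = 342 = 2 · 3^2 · 19.
Test candidates g = 2, 3, … against the prime factors q ∈ {2, 3, 19} of φ(361): g is a generator iff g^(342/q) ≢ 1 for every such q.
g = 2: 2^171 ≡ 360; 2^114 ≡ 292; 2^18 ≡ 58 — none is 1, so 2 is a primitive root.
Hence the least primitive root of 361 is 2.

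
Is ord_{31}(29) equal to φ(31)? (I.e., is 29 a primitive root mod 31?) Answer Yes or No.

φ(31) = 31 − 1 = 30 = 2 · 3 · 5.
An element g generates (Z/31Z)^× iff g^(30/q) ≢ 1 (mod 31) for each prime q ∈ {2, 3, 5}.
29^15 ≡ 30 (mod 31)  [q = 2: ≢ 1 ✓]
29^10 ≡ 1 (mod 31)  [q = 3: ≡ 1 ✗]
29^6 ≡ 2 (mod 31)  [q = 5: ≢ 1 ✓]
29^10 ≡ 1 shows ord(29) | 10, strictly less than φ(31); not a primitive root.

No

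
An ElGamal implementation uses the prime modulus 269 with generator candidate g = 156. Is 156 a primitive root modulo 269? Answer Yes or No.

Yes

φ(269) = 269 − 1 = 268 = 2^2 · 67.
Test 156^(268/q) mod 269 for each prime factor q of 268:
156^134 ≡ 268 (mod 269)  [q = 2: ≢ 1 ✓]
156^4 ≡ 5 (mod 269)  [q = 67: ≢ 1 ✓]
All checks pass, so 156 has order 268 and is a primitive root modulo 269.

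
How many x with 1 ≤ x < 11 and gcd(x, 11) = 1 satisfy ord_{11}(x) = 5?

4

φ(11) = 11 − 1 = 10 = 2 · 5.
(Z/11Z)^× is cyclic (|G| = 10); a cyclic group of order m has exactly φ(d) elements of each order d | m, and none otherwise.
5 | 10, and φ(5) = 5 − 1 = 4.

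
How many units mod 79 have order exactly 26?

12

φ(79) = 79 − 1 = 78 = 2 · 3 · 13.
Since (Z/79Z)^× is cyclic of order 78, the number of elements of order d is φ(d) when d | 78 and 0 otherwise.
26 = 2 · 13 divides 78, and φ(26) = 12.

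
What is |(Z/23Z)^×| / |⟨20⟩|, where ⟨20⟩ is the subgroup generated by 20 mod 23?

1

Since 20 ∈ (Z/23Z)^×, its order divides φ(23) = 23 − 1 = 22 = 2 · 11.
Divisors of 22: 1, 2, 11, 22.
Test each divisor d:
20^1 ≡ 20
20^2 ≡ 9
20^11 ≡ 22
20^22 ≡ 1
Thus |⟨20⟩| = ord(20) = 22.
The index is φ(23) / ord(20) = 22 / 22 = 1.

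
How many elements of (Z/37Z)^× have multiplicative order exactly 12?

4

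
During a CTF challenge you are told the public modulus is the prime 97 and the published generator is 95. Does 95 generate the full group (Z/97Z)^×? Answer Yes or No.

No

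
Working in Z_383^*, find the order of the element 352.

ord(352) | φ(383) = 383 − 1 = 382 = 2 · 191.
Divisors of 382: 1, 2, 191, 382.
Check 352^d mod 383 for each divisor in increasing order:
352^1 ≡ 352 (mod 383)
352^2 ≡ 195 (mod 383)
352^191 ≡ 382 (mod 383)
352^382 ≡ 1 (mod 383) ✓
So ord_383(352) = 382.

382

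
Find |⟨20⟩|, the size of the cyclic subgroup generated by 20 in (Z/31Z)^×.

ord(20) | φ(31) = 31 − 1 = 30 = 2 · 3 · 5.
Divisors of 30: 1, 2, 3, 5, 6, 10, 15, 30.
Evaluate successive powers at the divisors of 30:
20^1 ≡ 20
20^2 ≡ 28
20^3 ≡ 2
20^5 ≡ 25
20^6 ≡ 4
20^10 ≡ 5
20^15 ≡ 1
So ord_31(20) = 15.

15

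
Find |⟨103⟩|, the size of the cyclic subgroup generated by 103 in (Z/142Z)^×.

Since 103 ∈ (Z/142Z)^×, its order divides φ(142) = φ(2)·φ(71) = 1·70 = 70 = 2 · 5 · 7.
Divisors of 70: 1, 2, 5, 7, 10, 14, 35, 70.
Evaluate successive powers at the divisors of 70:
103^1 ≡ 103 (mod 142)
103^2 ≡ 101 (mod 142)
103^5 ≡ 45 (mod 142)
103^7 ≡ 1 (mod 142) ✓
The smallest such exponent is 7, so the order of 103 is 7.

7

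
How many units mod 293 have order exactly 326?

0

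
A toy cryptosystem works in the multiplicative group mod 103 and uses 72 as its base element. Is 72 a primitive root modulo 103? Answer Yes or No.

No

φ(103) = 103 − 1 = 102 = 2 · 3 · 17.
An element g generates (Z/103Z)^× iff g^(102/q) ≢ 1 (mod 103) for each prime q ∈ {2, 3, 17}.
72^51 ≡ 1 (mod 103)  [q = 2: ≡ 1 ✗]
72^34 ≡ 1 (mod 103)  [q = 3: ≡ 1 ✗]
72^6 ≡ 61 (mod 103)  [q = 17: ≢ 1 ✓]
The check at q = 2 fails, so 72 generates a proper subgroup.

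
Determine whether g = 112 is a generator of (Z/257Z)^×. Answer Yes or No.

φ(257) = 257 − 1 = 256 = 2^8.
112 is a primitive root mod 257 iff 112^(φ(257)/q) ≢ 1 for every prime q | φ(257), i.e. q ∈ {2}.
112^128 ≡ 256 (mod 257)  [q = 2: ≢ 1 ✓]
Every test exponent gives a nontrivial residue, hence 112 generates the full group.

Yes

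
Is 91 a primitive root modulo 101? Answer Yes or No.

No

φ(101) = 101 − 1 = 100 = 2^2 · 5^2.
91 is a primitive root mod 101 iff 91^(φ(101)/q) ≢ 1 for every prime q | φ(101), i.e. q ∈ {2, 5}.
91^50 ≡ 100 (mod 101)  [q = 2: ≢ 1 ✓]
91^20 ≡ 1 (mod 101)  [q = 5: ≡ 1 ✗]
91^20 ≡ 1 shows ord(91) | 20, strictly less than φ(101); not a primitive root.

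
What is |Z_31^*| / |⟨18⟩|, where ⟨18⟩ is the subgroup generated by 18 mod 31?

By Lagrange's theorem, ord_31(18) divides φ(31) = 31 − 1 = 30 = 2 · 3 · 5.
Divisors of 30: 1, 2, 3, 5, 6, 10, 15, 30.
Compute 18^d (mod 31) for the divisors d until we hit 1:
18^1 ≡ 18 (mod 31)
18^2 ≡ 14 (mod 31)
18^3 ≡ 4 (mod 31)
18^5 ≡ 25 (mod 31)
18^6 ≡ 16 (mod 31)
18^10 ≡ 5 (mod 31)
18^15 ≡ 1 (mod 31) ✓
So ord_31(18) = 15, hence |⟨18⟩| = 15.
Index = |(Z/31Z)^×| / |⟨18⟩| = 30 / 15 = 2.

2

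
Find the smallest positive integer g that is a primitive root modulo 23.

5

φ(23) = 23 − 1 = 22 = 2 · 11.
Test candidates g = 2, 3, … against the prime factors q ∈ {2, 11} of φ(23): g is a generator iff g^(22/q) ≢ 1 for every such q.
g = 2: 2^11 ≡ 1 — hits 1, so not a primitive root.
g = 3: 3^11 ≡ 1 — hits 1, so not a primitive root.
g = 4: 4^11 ≡ 1 — hits 1, so not a primitive root.
g = 5: 5^11 ≡ 22; 5^2 ≡ 2 — none is 1, so 5 is a primitive root.
So 5 is the smallest generator of (Z/23Z)^×.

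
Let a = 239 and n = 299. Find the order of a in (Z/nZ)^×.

44

By Lagrange's theorem, ord_299(239) divides φ(299) = φ(13·23) = (13−1)·(23−1) = 12·22 = 264 = 2^3 · 3 · 11.
Divisors of 264: 1, 2, 3, 4, 6, 8, 11, 12, 22, 24, 33, 44, 66, 88, 132, 264.
Compute 239^d (mod 299) for the divisors d until we hit 1:
239^1 ≡ 239 (mod 299)
239^2 ≡ 12 (mod 299)
239^3 ≡ 177 (mod 299)
239^4 ≡ 144 (mod 299)
239^6 ≡ 233 (mod 299)
239^8 ≡ 105 (mod 299)
239^11 ≡ 47 (mod 299)
239^12 ≡ 170 (mod 299)
239^22 ≡ 116 (mod 299)
239^24 ≡ 196 (mod 299)
239^33 ≡ 70 (mod 299)
239^44 ≡ 1 (mod 299) ✓
The smallest such exponent is 44, so the order of 239 is 44.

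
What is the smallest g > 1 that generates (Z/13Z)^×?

2

φ(13) = 13 − 1 = 12 = 2^2 · 3.
Test candidates g = 2, 3, … against the prime factors q ∈ {2, 3} of φ(13): g is a generator iff g^(12/q) ≢ 1 for every such q.
g = 2: 2^6 ≡ 12; 2^4 ≡ 3 — none is 1, so 2 is a primitive root.
The smallest primitive root modulo 13 is 2.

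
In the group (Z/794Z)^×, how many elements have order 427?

0

φ(794) = φ(2)·φ(397) = 1·396 = 396 = 2^2 · 3^2 · 11.
(Z/794Z)^× is cyclic (|G| = 396); a cyclic group of order m has exactly φ(d) elements of each order d | m, and none otherwise.
Here 396 is not a multiple of 427, so there are no elements of order 427.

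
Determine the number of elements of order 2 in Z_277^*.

1

φ(277) = 277 − 1 = 276 = 2^2 · 3 · 23.
Since (Z/277Z)^× is cyclic of order 276, the number of elements of order d is φ(d) when d | 276 and 0 otherwise.
2 | 276, and φ(2) = 2 − 1 = 1.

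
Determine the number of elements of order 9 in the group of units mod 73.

φ(73) = 73 − 1 = 72 = 2^3 · 3^2.
In a cyclic group of order 72, there are φ(d) elements of order d for each divisor d of 72, and zero for non-divisors.
9 = 3^2 divides 72, and φ(9) = 6.

6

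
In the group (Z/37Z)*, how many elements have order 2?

1

φ(37) = 37 − 1 = 36 = 2^2 · 3^2.
In a cyclic group of order 36, there are φ(d) elements of order d for each divisor d of 36, and zero for non-divisors.
2 | 36, and φ(2) = 2 − 1 = 1.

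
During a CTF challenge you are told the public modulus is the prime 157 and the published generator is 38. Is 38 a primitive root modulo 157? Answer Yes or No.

Yes

φ(157) = 157 − 1 = 156 = 2^2 · 3 · 13.
It suffices to check that the order of 38 is not a proper divisor of 156: compute 38^(156/q) for q ∈ {2, 3, 13}.
38^78 ≡ 156 (mod 157)  [q = 2: ≢ 1 ✓]
38^52 ≡ 12 (mod 157)  [q = 3: ≢ 1 ✓]
38^12 ≡ 108 (mod 157)  [q = 13: ≢ 1 ✓]
All checks pass, so 38 has order 156 and is a primitive root modulo 157.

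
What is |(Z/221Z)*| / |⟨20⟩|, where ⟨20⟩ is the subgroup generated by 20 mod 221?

4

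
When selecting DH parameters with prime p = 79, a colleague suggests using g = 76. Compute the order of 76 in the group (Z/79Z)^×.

39

The order of 76 must divide φ(79) = 79 − 1 = 78 = 2 · 3 · 13.
Divisors of 78: 1, 2, 3, 6, 13, 26, 39, 78.
Test each divisor d:
76^1 ≡ 76 (mod 79)
76^2 ≡ 9 (mod 79)
76^3 ≡ 52 (mod 79)
76^6 ≡ 18 (mod 79)
76^13 ≡ 55 (mod 79)
76^26 ≡ 23 (mod 79)
76^39 ≡ 1 (mod 79) ✓
Therefore the multiplicative order of 76 modulo 79 is 39.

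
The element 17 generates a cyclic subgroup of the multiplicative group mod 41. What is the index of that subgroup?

Since 17 ∈ (Z/41Z)^×, its order divides φ(41) = 41 − 1 = 40 = 2^3 · 5.
Divisors of 40: 1, 2, 4, 5, 8, 10, 20, 40.
Compute 17^d (mod 41) for the divisors d until we hit 1:
17^1 ≡ 17
17^2 ≡ 2
17^4 ≡ 4
17^5 ≡ 27
17^8 ≡ 16
17^10 ≡ 32
17^20 ≡ 40
17^40 ≡ 1
The order of 17 is 40, so the subgroup it generates has 40 elements.
[(Z/41Z)^× : ⟨17⟩] = 40/40 = 1.

1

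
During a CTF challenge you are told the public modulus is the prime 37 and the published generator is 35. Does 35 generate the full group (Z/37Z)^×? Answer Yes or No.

Yes

φ(37) = 37 − 1 = 36 = 2^2 · 3^2.
35 is a primitive root mod 37 iff 35^(φ(37)/q) ≢ 1 for every prime q | φ(37), i.e. q ∈ {2, 3}.
35^18 ≡ 36 (mod 37)  [q = 2: ≢ 1 ✓]
35^12 ≡ 26 (mod 37)  [q = 3: ≢ 1 ✓]
Every test exponent gives a nontrivial residue, hence 35 generates the full group.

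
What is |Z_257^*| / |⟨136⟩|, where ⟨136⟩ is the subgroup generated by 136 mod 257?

8

By Lagrange's theorem, ord_257(136) divides φ(257) = 257 − 1 = 256 = 2^8.
Divisors of 256: 1, 2, 4, 8, 16, 32, 64, 128, 256.
Check 136^d mod 257 for each divisor in increasing order:
136^1 ≡ 136
136^2 ≡ 249
136^4 ≡ 64
136^8 ≡ 241
136^16 ≡ 256
136^32 ≡ 1
So ord_257(136) = 32, hence |⟨136⟩| = 32.
Index = |(Z/257Z)^×| / |⟨136⟩| = 256 / 32 = 8.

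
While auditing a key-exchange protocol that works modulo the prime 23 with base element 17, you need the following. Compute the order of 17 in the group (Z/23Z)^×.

22

Since 17 ∈ (Z/23Z)^×, its order divides φ(23) = 23 − 1 = 22 = 2 · 11.
Divisors of 22: 1, 2, 11, 22.
Compute 17^d (mod 23) for the divisors d until we hit 1:
17^1 ≡ 17 (mod 23)
17^2 ≡ 13 (mod 23)
17^11 ≡ 22 (mod 23)
17^22 ≡ 1 (mod 23) ✓
So ord_23(17) = 22.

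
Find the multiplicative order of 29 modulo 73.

72

Since 29 ∈ (Z/73Z)^×, its order divides φ(73) = 73 − 1 = 72 = 2^3 · 3^2.
Divisors of 72: 1, 2, 3, 4, 6, 8, 9, 12, 18, 24, 36, 72.
Test each divisor d:
29^1 ≡ 29
29^2 ≡ 38
29^3 ≡ 7
29^4 ≡ 57
29^6 ≡ 49
29^8 ≡ 37
29^9 ≡ 51
29^12 ≡ 65
29^18 ≡ 46
29^24 ≡ 64
29^36 ≡ 72
29^72 ≡ 1
Therefore the multiplicative order of 29 modulo 73 is 72.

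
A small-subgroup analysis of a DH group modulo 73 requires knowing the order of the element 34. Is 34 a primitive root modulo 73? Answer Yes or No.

φ(73) = 73 − 1 = 72 = 2^3 · 3^2.
34 is a primitive root mod 73 iff 34^(φ(73)/q) ≢ 1 for every prime q | φ(73), i.e. q ∈ {2, 3}.
34^36 ≡ 72 (mod 73)  [q = 2: ≢ 1 ✓]
34^24 ≡ 64 (mod 73)  [q = 3: ≢ 1 ✓]
None equal 1, so ord_73(34) = 72: 34 is a primitive root.

Yes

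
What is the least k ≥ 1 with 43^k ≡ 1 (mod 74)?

By Lagrange's theorem, ord_74(43) divides φ(74) = φ(2)·φ(37) = 1·36 = 36 = 2^2 · 3^2.
Divisors of 36: 1, 2, 3, 4, 6, 9, 12, 18, 36.
Check 43^d mod 74 for each divisor in increasing order:
43^1 ≡ 43
43^2 ≡ 73
43^3 ≡ 31
43^4 ≡ 1
The smallest such exponent is 4, so the order of 43 is 4.

4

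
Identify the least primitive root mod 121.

φ(121) = φ(11^2) = 11·(11−1) = 110 = 2 · 5 · 11.
g is a primitive root iff g^(110/q) ≢ 1 (mod 121) for each prime q ∈ {2, 5, 11}.
g = 2: 2^55 ≡ 120; 2^22 ≡ 81; 2^10 ≡ 56 — none is 1, so 2 is a primitive root.
Hence the least primitive root of 121 is 2.

2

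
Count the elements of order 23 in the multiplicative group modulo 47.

22

φ(47) = 47 − 1 = 46 = 2 · 23.
In a cyclic group of order 46, there are φ(d) elements of order d for each divisor d of 46, and zero for non-divisors.
23 | 46, and φ(23) = 23 − 1 = 22.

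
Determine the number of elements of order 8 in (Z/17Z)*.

φ(17) = 17 − 1 = 16 = 2^4.
(Z/17Z)^× is cyclic (|G| = 16); a cyclic group of order m has exactly φ(d) elements of each order d | m, and none otherwise.
8 = 2^3 divides 16, and φ(8) = 4.

4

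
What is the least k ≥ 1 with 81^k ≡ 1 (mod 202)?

Since 81 ∈ (Z/202Z)^×, its order divides φ(202) = φ(2)·φ(101) = 1·100 = 100 = 2^2 · 5^2.
Divisors of 100: 1, 2, 4, 5, 10, 20, 25, 50, 100.
Compute 81^d (mod 202) for the divisors d until we hit 1:
81^1 ≡ 81 (mod 202)
81^2 ≡ 97 (mod 202)
81^4 ≡ 117 (mod 202)
81^5 ≡ 185 (mod 202)
81^10 ≡ 87 (mod 202)
81^20 ≡ 95 (mod 202)
81^25 ≡ 1 (mod 202) ✓
Hence ord(81) = 25.

25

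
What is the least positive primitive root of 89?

φ(89) = 89 − 1 = 88 = 2^3 · 11.
Test candidates g = 2, 3, … against the prime factors q ∈ {2, 11} of φ(89): g is a generator iff g^(88/q) ≢ 1 for every such q.
g = 2: 2^44 ≡ 1 — hits 1, so not a primitive root.
g = 3: 3^44 ≡ 88; 3^8 ≡ 64 — none is 1, so 3 is a primitive root.
The smallest primitive root modulo 89 is 3.

3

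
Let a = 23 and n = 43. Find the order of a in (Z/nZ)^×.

Since 23 ∈ (Z/43Z)^×, its order divides φ(43) = 43 − 1 = 42 = 2 · 3 · 7.
Divisors of 42: 1, 2, 3, 6, 7, 14, 21, 42.
Evaluate successive powers at the divisors of 42:
23^1 ≡ 23 (mod 43)
23^2 ≡ 13 (mod 43)
23^3 ≡ 41 (mod 43)
23^6 ≡ 4 (mod 43)
23^7 ≡ 6 (mod 43)
23^14 ≡ 36 (mod 43)
23^21 ≡ 1 (mod 43) ✓
Hence ord(23) = 21.

21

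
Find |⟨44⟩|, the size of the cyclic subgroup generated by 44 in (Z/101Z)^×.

20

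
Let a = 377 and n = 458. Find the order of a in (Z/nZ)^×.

114

By Lagrange's theorem, ord_458(377) divides φ(458) = φ(2)·φ(229) = 1·228 = 228 = 2^2 · 3 · 19.
Divisors of 228: 1, 2, 3, 4, 6, 12, 19, 38, 57, 76, 114, 228.
Test each divisor d:
377^1 ≡ 377 (mod 458)
377^2 ≡ 149 (mod 458)
377^3 ≡ 297 (mod 458)
377^4 ≡ 217 (mod 458)
377^6 ≡ 273 (mod 458)
377^12 ≡ 333 (mod 458)
377^19 ≡ 95 (mod 458)
377^38 ≡ 323 (mod 458)
377^57 ≡ 457 (mod 458)
377^76 ≡ 363 (mod 458)
377^114 ≡ 1 (mod 458) ✓
The smallest such exponent is 114, so the order of 377 is 114.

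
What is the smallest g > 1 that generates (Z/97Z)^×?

5

φ(97) = 97 − 1 = 96 = 2^5 · 3.
g is a primitive root iff g^(96/q) ≢ 1 (mod 97) for each prime q ∈ {2, 3}.
g = 2: 2^48 ≡ 1 — hits 1, so not a primitive root.
g = 3: 3^48 ≡ 1 — hits 1, so not a primitive root.
g = 4: 4^48 ≡ 1 — hits 1, so not a primitive root.
g = 5: 5^48 ≡ 96; 5^32 ≡ 35 — none is 1, so 5 is a primitive root.
The smallest primitive root modulo 97 is 5.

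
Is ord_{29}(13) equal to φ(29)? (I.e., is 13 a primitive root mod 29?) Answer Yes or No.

No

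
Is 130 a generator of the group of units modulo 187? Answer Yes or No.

187 = 11 · 17 is a product of two distinct odd primes, so (Z/187Z)^× ≅ (Z/11Z)^× × (Z/17Z)^× is not cyclic.
No primitive root modulo 187 exists; in particular 130 is not one.

No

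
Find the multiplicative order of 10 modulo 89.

44

The order of 10 must divide φ(89) = 89 − 1 = 88 = 2^3 · 11.
Divisors of 88: 1, 2, 4, 8, 11, 22, 44, 88.
Check 10^d mod 89 for each divisor in increasing order:
10^1 ≡ 10 (mod 89)
10^2 ≡ 11 (mod 89)
10^4 ≡ 32 (mod 89)
10^8 ≡ 45 (mod 89)
10^11 ≡ 55 (mod 89)
10^22 ≡ 88 (mod 89)
10^44 ≡ 1 (mod 89) ✓
Hence ord(10) = 44.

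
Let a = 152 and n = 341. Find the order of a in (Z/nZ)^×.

By Lagrange's theorem, ord_341(152) divides φ(341) = φ(11·31) = (11−1)·(31−1) = 10·30 = 300 = 2^2 · 3 · 5^2.
Divisors of 300: 1, 2, 3, 4, 5, 6, 10, 12, 15, 20, 25, 30, 50, 60, 75, 100, 150, 300.
Evaluate successive powers at the divisors of 300:
152^1 ≡ 152 (mod 341)
152^2 ≡ 257 (mod 341)
152^3 ≡ 190 (mod 341)
152^4 ≡ 236 (mod 341)
152^5 ≡ 67 (mod 341)
152^6 ≡ 295 (mod 341)
152^10 ≡ 56 (mod 341)
152^12 ≡ 70 (mod 341)
152^15 ≡ 1 (mod 341) ✓
So ord_341(152) = 15.

15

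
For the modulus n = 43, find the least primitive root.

φ(43) = 43 − 1 = 42 = 2 · 3 · 7.
g is a primitive root iff g^(42/q) ≢ 1 (mod 43) for each prime q ∈ {2, 3, 7}.
g = 2: 2^21 ≡ 42; 2^14 ≡ 1 — hits 1, so not a primitive root.
g = 3: 3^21 ≡ 42; 3^14 ≡ 36; 3^6 ≡ 41 — none is 1, so 3 is a primitive root.
So 3 is the smallest generator of (Z/43Z)^×.

3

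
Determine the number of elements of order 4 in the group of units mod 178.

2

φ(178) = φ(2)·φ(89) = 1·88 = 88 = 2^3 · 11.
(Z/178Z)^× is cyclic (|G| = 88); a cyclic group of order m has exactly φ(d) elements of each order d | m, and none otherwise.
4 = 2^2 divides 88, and φ(4) = 2.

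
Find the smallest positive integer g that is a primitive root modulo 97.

5

φ(97) = 97 − 1 = 96 = 2^5 · 3.
Test candidates g = 2, 3, … against the prime factors q ∈ {2, 3} of φ(97): g is a generator iff g^(96/q) ≢ 1 for every such q.
g = 2: 2^48 ≡ 1 — hits 1, so not a primitive root.
g = 3: 3^48 ≡ 1 — hits 1, so not a primitive root.
g = 4: 4^48 ≡ 1 — hits 1, so not a primitive root.
g = 5: 5^48 ≡ 96; 5^32 ≡ 35 — none is 1, so 5 is a primitive root.
Hence the least primitive root of 97 is 5.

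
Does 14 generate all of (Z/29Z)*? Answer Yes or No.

φ(29) = 29 − 1 = 28 = 2^2 · 7.
It suffices to check that the order of 14 is not a proper divisor of 28: compute 14^(28/q) for q ∈ {2, 7}.
14^14 ≡ 28 (mod 29)  [q = 2: ≢ 1 ✓]
14^4 ≡ 20 (mod 29)  [q = 7: ≢ 1 ✓]
All checks pass, so 14 has order 28 and is a primitive root modulo 29.

Yes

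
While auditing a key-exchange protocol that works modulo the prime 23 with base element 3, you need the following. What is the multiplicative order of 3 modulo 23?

11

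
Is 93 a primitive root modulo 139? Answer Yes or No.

Yes

φ(139) = 139 − 1 = 138 = 2 · 3 · 23.
Test 93^(138/q) mod 139 for each prime factor q of 138:
93^69 ≡ 138 (mod 139)  [q = 2: ≢ 1 ✓]
93^46 ≡ 96 (mod 139)  [q = 3: ≢ 1 ✓]
93^6 ≡ 45 (mod 139)  [q = 23: ≢ 1 ✓]
Every test exponent gives a nontrivial residue, hence 93 generates the full group.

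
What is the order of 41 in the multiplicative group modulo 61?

10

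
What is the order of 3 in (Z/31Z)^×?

30

The order of 3 must divide φ(31) = 31 − 1 = 30 = 2 · 3 · 5.
Divisors of 30: 1, 2, 3, 5, 6, 10, 15, 30.
Compute 3^d (mod 31) for the divisors d until we hit 1:
3^1 ≡ 3 (mod 31)
3^2 ≡ 9 (mod 31)
3^3 ≡ 27 (mod 31)
3^5 ≡ 26 (mod 31)
3^6 ≡ 16 (mod 31)
3^10 ≡ 25 (mod 31)
3^15 ≡ 30 (mod 31)
3^30 ≡ 1 (mod 31) ✓
The smallest such exponent is 30, so the order of 3 is 30.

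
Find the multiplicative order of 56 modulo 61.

Since 56 ∈ (Z/61Z)^×, its order divides φ(61) = 61 − 1 = 60 = 2^2 · 3 · 5.
Divisors of 60: 1, 2, 3, 4, 5, 6, 10, 12, 15, 20, 30, 60.
Evaluate successive powers at the divisors of 60:
56^1 ≡ 56 (mod 61)
56^2 ≡ 25 (mod 61)
56^3 ≡ 58 (mod 61)
56^4 ≡ 15 (mod 61)
56^5 ≡ 47 (mod 61)
56^6 ≡ 9 (mod 61)
56^10 ≡ 13 (mod 61)
56^12 ≡ 20 (mod 61)
56^15 ≡ 1 (mod 61) ✓
So ord_61(56) = 15.

15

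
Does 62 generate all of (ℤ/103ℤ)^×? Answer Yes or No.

Yes

φ(103) = 103 − 1 = 102 = 2 · 3 · 17.
62 is a primitive root mod 103 iff 62^(φ(103)/q) ≢ 1 for every prime q | φ(103), i.e. q ∈ {2, 3, 17}.
62^51 ≡ 102 (mod 103)  [q = 2: ≢ 1 ✓]
62^34 ≡ 46 (mod 103)  [q = 3: ≢ 1 ✓]
62^6 ≡ 93 (mod 103)  [q = 17: ≢ 1 ✓]
None equal 1, so ord_103(62) = 102: 62 is a primitive root.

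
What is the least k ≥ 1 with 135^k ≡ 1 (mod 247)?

36

Since 135 ∈ (Z/247Z)^×, its order divides φ(247) = φ(13·19) = (13−1)·(19−1) = 12·18 = 216 = 2^3 · 3^3.
Divisors of 216: 1, 2, 3, 4, 6, 8, 9, 12, 18, 24, 27, 36, 54, 72, 108, 216.
Check 135^d mod 247 for each divisor in increasing order:
135^1 ≡ 135 (mod 247)
135^2 ≡ 194 (mod 247)
135^3 ≡ 8 (mod 247)
135^4 ≡ 92 (mod 247)
135^6 ≡ 64 (mod 247)
135^8 ≡ 66 (mod 247)
135^9 ≡ 18 (mod 247)
135^12 ≡ 144 (mod 247)
135^18 ≡ 77 (mod 247)
135^24 ≡ 235 (mod 247)
135^27 ≡ 151 (mod 247)
135^36 ≡ 1 (mod 247) ✓
The smallest such exponent is 36, so the order of 135 is 36.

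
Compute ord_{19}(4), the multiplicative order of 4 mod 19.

Since 4 ∈ (Z/19Z)^×, its order divides φ(19) = 19 − 1 = 18 = 2 · 3^2.
Divisors of 18: 1, 2, 3, 6, 9, 18.
Compute 4^d (mod 19) for the divisors d until we hit 1:
4^1 ≡ 4 (mod 19)
4^2 ≡ 16 (mod 19)
4^3 ≡ 7 (mod 19)
4^6 ≡ 11 (mod 19)
4^9 ≡ 1 (mod 19) ✓
So ord_19(4) = 9.

9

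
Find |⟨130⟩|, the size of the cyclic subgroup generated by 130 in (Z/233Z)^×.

By Lagrange's theorem, ord_233(130) divides φ(233) = 233 − 1 = 232 = 2^3 · 29.
Divisors of 232: 1, 2, 4, 8, 29, 58, 116, 232.
Test each divisor d:
130^1 ≡ 130
130^2 ≡ 124
130^4 ≡ 231
130^8 ≡ 4
130^29 ≡ 136
130^58 ≡ 89
130^116 ≡ 232
130^232 ≡ 1
The smallest such exponent is 232, so the order of 130 is 232.

232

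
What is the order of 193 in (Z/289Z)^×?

Since 193 ∈ (Z/289Z)^×, its order divides φ(289) = φ(17^2) = 17·(17−1) = 272 = 2^4 · 17.
Divisors of 272: 1, 2, 4, 8, 16, 17, 34, 68, 136, 272.
Compute 193^d (mod 289) for the divisors d until we hit 1:
193^1 ≡ 193 (mod 289)
193^2 ≡ 257 (mod 289)
193^4 ≡ 157 (mod 289)
193^8 ≡ 84 (mod 289)
193^16 ≡ 120 (mod 289)
193^17 ≡ 40 (mod 289)
193^34 ≡ 155 (mod 289)
193^68 ≡ 38 (mod 289)
193^136 ≡ 288 (mod 289)
193^272 ≡ 1 (mod 289) ✓
So ord_289(193) = 272.

272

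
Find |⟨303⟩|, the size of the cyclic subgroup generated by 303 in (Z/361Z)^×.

Since 303 ∈ (Z/361Z)^×, its order divides φ(361) = φ(19^2) = 19·(19−1) = 342 = 2 · 3^2 · 19.
Divisors of 342: 1, 2, 3, 6, 9, 18, 19, 38, 57, 114, 171, 342.
Check 303^d mod 361 for each divisor in increasing order:
303^1 ≡ 303
303^2 ≡ 115
303^3 ≡ 189
303^6 ≡ 343
303^9 ≡ 208
303^18 ≡ 305
303^19 ≡ 360
303^38 ≡ 1
So ord_361(303) = 38.

38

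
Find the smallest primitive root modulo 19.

2

φ(19) = 19 − 1 = 18 = 2 · 3^2.
g is a primitive root iff g^(18/q) ≢ 1 (mod 19) for each prime q ∈ {2, 3}.
g = 2: 2^9 ≡ 18; 2^6 ≡ 7 — none is 1, so 2 is a primitive root.
Hence the least primitive root of 19 is 2.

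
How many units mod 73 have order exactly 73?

0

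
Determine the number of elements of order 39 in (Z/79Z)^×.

24

φ(79) = 79 − 1 = 78 = 2 · 3 · 13.
Since (Z/79Z)^× is cyclic of order 78, the number of elements of order d is φ(d) when d | 78 and 0 otherwise.
39 = 3 · 13 divides 78, and φ(39) = 24.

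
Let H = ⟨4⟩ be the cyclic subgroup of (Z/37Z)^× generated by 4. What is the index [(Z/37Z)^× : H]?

Since 4 ∈ (Z/37Z)^×, its order divides φ(37) = 37 − 1 = 36 = 2^2 · 3^2.
Divisors of 36: 1, 2, 3, 4, 6, 9, 12, 18, 36.
Compute 4^d (mod 37) for the divisors d until we hit 1:
4^1 ≡ 4 (mod 37)
4^2 ≡ 16 (mod 37)
4^3 ≡ 27 (mod 37)
4^4 ≡ 34 (mod 37)
4^6 ≡ 26 (mod 37)
4^9 ≡ 36 (mod 37)
4^12 ≡ 10 (mod 37)
4^18 ≡ 1 (mod 37) ✓
The order of 4 is 18, so the subgroup it generates has 18 elements.
[(Z/37Z)^× : ⟨4⟩] = 36/18 = 2.

2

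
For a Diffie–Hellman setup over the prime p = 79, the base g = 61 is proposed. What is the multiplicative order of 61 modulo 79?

26

Since 61 ∈ (Z/79Z)^×, its order divides φ(79) = 79 − 1 = 78 = 2 · 3 · 13.
Divisors of 78: 1, 2, 3, 6, 13, 26, 39, 78.
Check 61^d mod 79 for each divisor in increasing order:
61^1 ≡ 61 (mod 79)
61^2 ≡ 8 (mod 79)
61^3 ≡ 14 (mod 79)
61^6 ≡ 38 (mod 79)
61^13 ≡ 78 (mod 79)
61^26 ≡ 1 (mod 79) ✓
Therefore the multiplicative order of 61 modulo 79 is 26.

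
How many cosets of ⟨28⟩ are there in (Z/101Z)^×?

Since 28 ∈ (Z/101Z)^×, its order divides φ(101) = 101 − 1 = 100 = 2^2 · 5^2.
Divisors of 100: 1, 2, 4, 5, 10, 20, 25, 50, 100.
Check 28^d mod 101 for each divisor in increasing order:
28^1 ≡ 28 (mod 101)
28^2 ≡ 77 (mod 101)
28^4 ≡ 71 (mod 101)
28^5 ≡ 69 (mod 101)
28^10 ≡ 14 (mod 101)
28^20 ≡ 95 (mod 101)
28^25 ≡ 91 (mod 101)
28^50 ≡ 100 (mod 101)
28^100 ≡ 1 (mod 101) ✓
Thus |⟨28⟩| = ord(28) = 100.
The index is φ(101) / ord(28) = 100 / 100 = 1.

1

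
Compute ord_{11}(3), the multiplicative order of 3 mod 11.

5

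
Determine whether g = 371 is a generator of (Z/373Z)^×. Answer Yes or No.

φ(373) = 373 − 1 = 372 = 2^2 · 3 · 31.
Test 371^(372/q) mod 373 for each prime factor q of 372:
371^186 ≡ 372 (mod 373)  [q = 2: ≢ 1 ✓]
371^124 ≡ 284 (mod 373)  [q = 3: ≢ 1 ✓]
371^12 ≡ 366 (mod 373)  [q = 31: ≢ 1 ✓]
None equal 1, so ord_373(371) = 372: 371 is a primitive root.

Yes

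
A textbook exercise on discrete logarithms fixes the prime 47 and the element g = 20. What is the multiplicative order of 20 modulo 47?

ord(20) | φ(47) = 47 − 1 = 46 = 2 · 23.
Divisors of 46: 1, 2, 23, 46.
Compute 20^d (mod 47) for the divisors d until we hit 1:
20^1 ≡ 20
20^2 ≡ 24
20^23 ≡ 46
20^46 ≡ 1
So ord_47(20) = 46.

46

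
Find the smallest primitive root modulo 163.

2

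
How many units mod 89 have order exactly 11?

10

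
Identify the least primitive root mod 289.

3

φ(289) = φ(17^2) = 17·(17−1) = 272 = 2^4 · 17.
Test candidates g = 2, 3, … against the prime factors q ∈ {2, 17} of φ(289): g is a generator iff g^(272/q) ≢ 1 for every such q.
g = 2: 2^136 ≡ 1 — hits 1, so not a primitive root.
g = 3: 3^136 ≡ 288; 3^16 ≡ 171 — none is 1, so 3 is a primitive root.
Hence the least primitive root of 289 is 3.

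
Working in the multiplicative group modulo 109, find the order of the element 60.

54

Since 60 ∈ (Z/109Z)^×, its order divides φ(109) = 109 − 1 = 108 = 2^2 · 3^3.
Divisors of 108: 1, 2, 3, 4, 6, 9, 12, 18, 27, 36, 54, 108.
Test each divisor d:
60^1 ≡ 60 (mod 109)
60^2 ≡ 3 (mod 109)
60^3 ≡ 71 (mod 109)
60^4 ≡ 9 (mod 109)
60^6 ≡ 27 (mod 109)
60^9 ≡ 64 (mod 109)
60^12 ≡ 75 (mod 109)
60^18 ≡ 63 (mod 109)
60^27 ≡ 108 (mod 109)
60^36 ≡ 45 (mod 109)
60^54 ≡ 1 (mod 109) ✓
Therefore the multiplicative order of 60 modulo 109 is 54.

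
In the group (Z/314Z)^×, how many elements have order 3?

2

φ(314) = φ(2)·φ(157) = 1·156 = 156 = 2^2 · 3 · 13.
In a cyclic group of order 156, there are φ(d) elements of order d for each divisor d of 156, and zero for non-divisors.
3 | 156, and φ(3) = 3 − 1 = 2.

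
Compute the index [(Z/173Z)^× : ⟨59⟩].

The order of 59 must divide φ(173) = 173 − 1 = 172 = 2^2 · 43.
Divisors of 172: 1, 2, 4, 43, 86, 172.
Compute 59^d (mod 173) for the divisors d until we hit 1:
59^1 ≡ 59
59^2 ≡ 21
59^4 ≡ 95
59^43 ≡ 93
59^86 ≡ 172
59^172 ≡ 1
The order of 59 is 172, so the subgroup it generates has 172 elements.
Index = |(Z/173Z)^×| / |⟨59⟩| = 172 / 172 = 1.

1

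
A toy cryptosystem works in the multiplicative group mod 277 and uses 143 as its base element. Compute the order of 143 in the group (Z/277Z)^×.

276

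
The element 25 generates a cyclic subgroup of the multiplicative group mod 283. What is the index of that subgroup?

2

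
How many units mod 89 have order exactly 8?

φ(89) = 89 − 1 = 88 = 2^3 · 11.
(Z/89Z)^× is cyclic (|G| = 88); a cyclic group of order m has exactly φ(d) elements of each order d | m, and none otherwise.
8 = 2^3 divides 88, and φ(8) = 4.

4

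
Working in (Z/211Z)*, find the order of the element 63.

14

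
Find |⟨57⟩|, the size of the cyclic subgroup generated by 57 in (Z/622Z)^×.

The order of 57 must divide φ(622) = φ(2)·φ(311) = 1·310 = 310 = 2 · 5 · 31.
Divisors of 310: 1, 2, 5, 10, 31, 62, 155, 310.
Compute 57^d (mod 622) for the divisors d until we hit 1:
57^1 ≡ 57 (mod 622)
57^2 ≡ 139 (mod 622)
57^5 ≡ 357 (mod 622)
57^10 ≡ 561 (mod 622)
57^31 ≡ 305 (mod 622)
57^62 ≡ 347 (mod 622)
57^155 ≡ 621 (mod 622)
57^310 ≡ 1 (mod 622) ✓
Hence ord(57) = 310.

310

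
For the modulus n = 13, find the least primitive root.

φ(13) = 13 − 1 = 12 = 2^2 · 3.
g is a primitive root iff g^(12/q) ≢ 1 (mod 13) for each prime q ∈ {2, 3}.
g = 2: 2^6 ≡ 12; 2^4 ≡ 3 — none is 1, so 2 is a primitive root.
Hence the least primitive root of 13 is 2.

2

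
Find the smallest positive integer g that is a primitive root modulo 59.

2

φ(59) = 59 − 1 = 58 = 2 · 29.
Test candidates g = 2, 3, … against the prime factors q ∈ {2, 29} of φ(59): g is a generator iff g^(58/q) ≢ 1 for every such q.
g = 2: 2^29 ≡ 58; 2^2 ≡ 4 — none is 1, so 2 is a primitive root.
So 2 is the smallest generator of (Z/59Z)^×.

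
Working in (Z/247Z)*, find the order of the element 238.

Since 238 ∈ (Z/247Z)^×, its order divides φ(247) = φ(13·19) = (13−1)·(19−1) = 12·18 = 216 = 2^3 · 3^3.
Divisors of 216: 1, 2, 3, 4, 6, 8, 9, 12, 18, 24, 27, 36, 54, 72, 108, 216.
Evaluate successive powers at the divisors of 216:
238^1 ≡ 238 (mod 247)
238^2 ≡ 81 (mod 247)
238^3 ≡ 12 (mod 247)
238^4 ≡ 139 (mod 247)
238^6 ≡ 144 (mod 247)
238^8 ≡ 55 (mod 247)
238^9 ≡ 246 (mod 247)
238^12 ≡ 235 (mod 247)
238^18 ≡ 1 (mod 247) ✓
The smallest such exponent is 18, so the order of 238 is 18.

18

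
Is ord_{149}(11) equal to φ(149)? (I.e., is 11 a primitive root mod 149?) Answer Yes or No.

φ(149) = 149 − 1 = 148 = 2^2 · 37.
It suffices to check that the order of 11 is not a proper divisor of 148: compute 11^(148/q) for q ∈ {2, 37}.
11^74 ≡ 148 (mod 149)  [q = 2: ≢ 1 ✓]
11^4 ≡ 39 (mod 149)  [q = 37: ≢ 1 ✓]
All checks pass, so 11 has order 148 and is a primitive root modulo 149.

Yes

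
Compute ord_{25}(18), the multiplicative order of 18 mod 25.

ord(18) | φ(25) = φ(5^2) = 5·(5−1) = 20 = 2^2 · 5.
Divisors of 20: 1, 2, 4, 5, 10, 20.
Test each divisor d:
18^1 ≡ 18 (mod 25)
18^2 ≡ 24 (mod 25)
18^4 ≡ 1 (mod 25) ✓
Therefore the multiplicative order of 18 modulo 25 is 4.

4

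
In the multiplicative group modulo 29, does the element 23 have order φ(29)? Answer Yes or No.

φ(29) = 29 − 1 = 28 = 2^2 · 7.
Test 23^(28/q) mod 29 for each prime factor q of 28:
23^14 ≡ 1 (mod 29)  [q = 2: ≡ 1 ✗]
23^4 ≡ 20 (mod 29)  [q = 7: ≢ 1 ✓]
23^14 ≡ 1 shows ord(23) | 14, strictly less than φ(29); not a primitive root.

No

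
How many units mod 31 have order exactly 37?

φ(31) = 31 − 1 = 30 = 2 · 3 · 5.
(Z/31Z)^× is cyclic (|G| = 30); a cyclic group of order m has exactly φ(d) elements of each order d | m, and none otherwise.
Since 37 ∤ 30, the count is 0.

0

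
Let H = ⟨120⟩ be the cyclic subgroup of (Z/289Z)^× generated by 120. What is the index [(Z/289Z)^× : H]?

The order of 120 must divide φ(289) = φ(17^2) = 17·(17−1) = 272 = 2^4 · 17.
Divisors of 272: 1, 2, 4, 8, 16, 17, 34, 68, 136, 272.
Evaluate successive powers at the divisors of 272:
120^1 ≡ 120 (mod 289)
120^2 ≡ 239 (mod 289)
120^4 ≡ 188 (mod 289)
120^8 ≡ 86 (mod 289)
120^16 ≡ 171 (mod 289)
120^17 ≡ 1 (mod 289) ✓
The order of 120 is 17, so the subgroup it generates has 17 elements.
The index is φ(289) / ord(120) = 272 / 17 = 16.

16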